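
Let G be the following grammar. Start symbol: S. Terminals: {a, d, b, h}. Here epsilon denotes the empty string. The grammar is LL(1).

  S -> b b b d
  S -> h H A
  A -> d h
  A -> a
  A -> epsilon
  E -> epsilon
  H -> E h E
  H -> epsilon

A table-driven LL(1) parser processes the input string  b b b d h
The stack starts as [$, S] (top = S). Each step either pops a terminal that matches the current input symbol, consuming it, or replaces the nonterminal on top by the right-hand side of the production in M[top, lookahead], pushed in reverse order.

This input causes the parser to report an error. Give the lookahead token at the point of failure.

h

     Stack      Input        Action
  1  $ S        b b b d h $  expand S -> b b b d
  2  $ d b b b  b b b d h $  match b
  3  $ d b b    b b d h $    match b
  4  $ d b      b d h $      match b
  5  $ d        d h $        match d
  6  $          h $          error: stack empty but input remains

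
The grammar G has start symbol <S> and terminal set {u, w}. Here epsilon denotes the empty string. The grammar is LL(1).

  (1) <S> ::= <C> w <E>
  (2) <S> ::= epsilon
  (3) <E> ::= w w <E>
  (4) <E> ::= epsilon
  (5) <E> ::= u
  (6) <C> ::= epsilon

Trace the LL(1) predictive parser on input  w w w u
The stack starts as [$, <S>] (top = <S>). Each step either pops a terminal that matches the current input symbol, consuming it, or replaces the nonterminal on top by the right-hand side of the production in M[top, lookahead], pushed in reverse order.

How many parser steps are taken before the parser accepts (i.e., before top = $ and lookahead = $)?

8

     Stack        Input      Action
  1  $ <S>        w w w u $  expand <S> ::= <C> w <E>
  2  $ <E> w <C>  w w w u $  expand <C> ::= epsilon
  3  $ <E> w      w w w u $  match w
  4  $ <E>        w w u $    expand <E> ::= w w <E>
  5  $ <E> w w    w w u $    match w
  6  $ <E> w      w u $      match w
  7  $ <E>        u $        expand <E> ::= u
  8  $ u          u $        match u
Accept reached after 8 steps.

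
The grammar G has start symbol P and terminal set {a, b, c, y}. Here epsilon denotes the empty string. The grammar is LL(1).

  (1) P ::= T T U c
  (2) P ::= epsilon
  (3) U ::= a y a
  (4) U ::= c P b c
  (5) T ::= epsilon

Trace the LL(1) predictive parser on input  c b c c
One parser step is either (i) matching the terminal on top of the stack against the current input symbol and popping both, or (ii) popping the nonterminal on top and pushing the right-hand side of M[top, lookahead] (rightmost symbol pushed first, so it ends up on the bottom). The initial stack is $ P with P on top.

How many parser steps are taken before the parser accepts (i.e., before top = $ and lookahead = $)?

9

     Stack        Input      Action
  1  $ P          c b c c $  expand P ::= T T U c
  2  $ c U T T    c b c c $  expand T ::= epsilon
  3  $ c U T      c b c c $  expand T ::= epsilon
  4  $ c U        c b c c $  expand U ::= c P b c
  5  $ c c b P c  c b c c $  match c
  6  $ c c b P    b c c $    expand P ::= epsilon
  7  $ c c b      b c c $    match b
  8  $ c c        c c $      match c
  9  $ c          c $        match c
Accept reached after 9 steps.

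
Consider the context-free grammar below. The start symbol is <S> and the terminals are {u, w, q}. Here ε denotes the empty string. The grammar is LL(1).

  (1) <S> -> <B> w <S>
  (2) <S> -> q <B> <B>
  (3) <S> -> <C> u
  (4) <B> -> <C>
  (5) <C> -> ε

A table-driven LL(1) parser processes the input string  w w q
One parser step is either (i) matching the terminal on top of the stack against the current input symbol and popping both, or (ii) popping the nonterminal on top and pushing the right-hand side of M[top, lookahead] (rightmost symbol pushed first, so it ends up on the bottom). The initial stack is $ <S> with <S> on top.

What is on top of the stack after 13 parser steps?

<C>

step 1: stack=$ <S>  input=w w q $  — expand <S> -> <B> w <S>
step 2: stack=$ <S> w <B>  input=w w q $  — expand <B> -> <C>
step 3: stack=$ <S> w <C>  input=w w q $  — expand <C> -> ε
step 4: stack=$ <S> w  input=w w q $  — match w
step 5: stack=$ <S>  input=w q $  — expand <S> -> <B> w <S>
step 6: stack=$ <S> w <B>  input=w q $  — expand <B> -> <C>
step 7: stack=$ <S> w <C>  input=w q $  — expand <C> -> ε
step 8: stack=$ <S> w  input=w q $  — match w
step 9: stack=$ <S>  input=q $  — expand <S> -> q <B> <B>
step 10: stack=$ <B> <B> q  input=q $  — match q
step 11: stack=$ <B> <B>  input=$  — expand <B> -> <C>
step 12: stack=$ <B> <C>  input=$  — expand <C> -> ε
step 13: stack=$ <B>  input=$  — expand <B> -> <C>
Stack after step 13: $ <C> (top = <C>).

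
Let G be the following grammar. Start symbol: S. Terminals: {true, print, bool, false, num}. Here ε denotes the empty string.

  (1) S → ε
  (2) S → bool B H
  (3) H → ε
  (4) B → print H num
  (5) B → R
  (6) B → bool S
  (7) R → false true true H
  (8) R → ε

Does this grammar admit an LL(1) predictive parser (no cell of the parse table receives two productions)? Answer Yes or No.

Yes

FIRST(S) = {ε, bool}
FIRST(H) = {ε}
FIRST(B) = {ε, bool, false, print}
FIRST(R) = {ε, false}
FOLLOW(S) = {$}
FOLLOW(H) = {$, num}
FOLLOW(B) = {$}
FOLLOW(R) = {$}
Each cell of M receives at most one production.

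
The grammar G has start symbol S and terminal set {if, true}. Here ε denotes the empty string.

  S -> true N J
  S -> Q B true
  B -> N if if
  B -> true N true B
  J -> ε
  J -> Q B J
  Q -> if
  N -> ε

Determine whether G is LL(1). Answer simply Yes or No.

FIRST(S) = {if, true}
FIRST(B) = {if, true}
FIRST(J) = {ε, if}
FIRST(Q) = {if}
FIRST(N) = {ε}
FOLLOW(S) = {$}
FOLLOW(B) = {$, if, true}
FOLLOW(J) = {$}
FOLLOW(Q) = {if, true}
FOLLOW(N) = {$, if, true}
Each cell of M receives at most one production.

Yes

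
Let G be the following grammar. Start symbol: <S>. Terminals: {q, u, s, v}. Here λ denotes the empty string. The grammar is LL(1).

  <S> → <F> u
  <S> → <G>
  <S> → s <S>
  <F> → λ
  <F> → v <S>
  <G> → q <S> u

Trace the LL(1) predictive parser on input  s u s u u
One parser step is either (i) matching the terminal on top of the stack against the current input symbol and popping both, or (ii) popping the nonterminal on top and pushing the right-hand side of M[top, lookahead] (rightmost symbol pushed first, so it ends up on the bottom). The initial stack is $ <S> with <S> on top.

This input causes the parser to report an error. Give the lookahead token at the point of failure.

step 1: stack=$ <S>  input=s u s u u $  — expand <S> → s <S>
step 2: stack=$ <S> s  input=s u s u u $  — match s
step 3: stack=$ <S>  input=u s u u $  — expand <S> → <F> u
step 4: stack=$ u <F>  input=u s u u $  — expand <F> → λ
step 5: stack=$ u  input=u s u u $  — match u
step 6: stack=$  input=s u u $  — error: stack empty but input remains

s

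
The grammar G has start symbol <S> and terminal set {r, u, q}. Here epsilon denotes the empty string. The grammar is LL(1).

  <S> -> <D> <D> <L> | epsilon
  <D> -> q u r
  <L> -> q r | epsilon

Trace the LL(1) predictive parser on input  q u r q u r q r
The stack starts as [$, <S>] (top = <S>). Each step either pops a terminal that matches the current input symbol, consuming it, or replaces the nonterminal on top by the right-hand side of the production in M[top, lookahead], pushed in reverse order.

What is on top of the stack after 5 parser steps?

step 1: stack=$ <S>  input=q u r q u r q r $  — expand <S> -> <D> <D> <L>
step 2: stack=$ <L> <D> <D>  input=q u r q u r q r $  — expand <D> -> q u r
step 3: stack=$ <L> <D> r u q  input=q u r q u r q r $  — match q
step 4: stack=$ <L> <D> r u  input=u r q u r q r $  — match u
step 5: stack=$ <L> <D> r  input=r q u r q r $  — match r
Stack after step 5: $ <L> <D> (top = <D>).

<D>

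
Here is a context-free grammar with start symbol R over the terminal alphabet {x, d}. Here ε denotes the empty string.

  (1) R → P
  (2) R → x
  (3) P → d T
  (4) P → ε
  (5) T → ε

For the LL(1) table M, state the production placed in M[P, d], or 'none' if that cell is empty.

FIRST(P): from P→d T we get {d}; from P→ε we get {ε}. So FIRST(P) = {ε, d}.
FIRST(T): from T→ε we get {ε}. So FIRST(T) = {ε}.
FIRST(R): from R→P we get {ε, d}; from R→x we get {x}. So FIRST(R) = {ε, d, x}.
FOLLOW(R) includes $ since R is the start symbol.
FOLLOW(R): R appears on no right-hand side. Thus FOLLOW(R) = {$}.
FOLLOW(P): in R→P, the suffix after P is empty, so FOLLOW(P) ⊇ FOLLOW(R) = {$}. Thus FOLLOW(P) = {$}.
For P → d T: FIRST(d T) = {d}, so it goes in M[P, t] for t ∈ {d}.
For P → ε: FIRST(ε) = {ε}, so it goes in M[P, t] for t ∈ {}; since ε ∈ FIRST, also for every t ∈ FOLLOW(P) = {$}.

P → d T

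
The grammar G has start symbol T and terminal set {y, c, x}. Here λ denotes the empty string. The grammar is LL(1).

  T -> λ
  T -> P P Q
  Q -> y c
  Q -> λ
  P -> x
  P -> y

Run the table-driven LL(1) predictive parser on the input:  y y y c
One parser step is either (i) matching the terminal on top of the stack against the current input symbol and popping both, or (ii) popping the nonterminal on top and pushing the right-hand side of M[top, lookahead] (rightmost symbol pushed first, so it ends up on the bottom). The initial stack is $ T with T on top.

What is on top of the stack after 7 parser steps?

c

     Stack    Input      Action
  1  $ T      y y y c $  expand T -> P P Q
  2  $ Q P P  y y y c $  expand P -> y
  3  $ Q P y  y y y c $  match y
  4  $ Q P    y y c $    expand P -> y
  5  $ Q y    y y c $    match y
  6  $ Q      y c $      expand Q -> y c
  7  $ c y    y c $      match y
Stack after step 7: $ c (top = c).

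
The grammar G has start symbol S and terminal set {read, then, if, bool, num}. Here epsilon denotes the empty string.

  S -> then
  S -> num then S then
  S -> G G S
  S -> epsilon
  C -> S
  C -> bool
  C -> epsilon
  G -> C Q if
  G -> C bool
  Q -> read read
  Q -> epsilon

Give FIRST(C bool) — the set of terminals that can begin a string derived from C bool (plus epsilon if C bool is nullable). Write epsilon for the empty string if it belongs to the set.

{bool, if, num, read, then}

FIRST(Q) = {epsilon, read}
FIRST(S) = {epsilon, bool, if, num, read, then}  (via G G S)
FIRST(C) = {epsilon, bool, if, num, read, then}  (via S)
FIRST(G) = {bool, if, num, read, then}  (via C Q if, C bool)
FIRST(C bool): take FIRST of each symbol in turn, carrying on past any symbol whose FIRST contains epsilon; result {bool, if, num, read, then}.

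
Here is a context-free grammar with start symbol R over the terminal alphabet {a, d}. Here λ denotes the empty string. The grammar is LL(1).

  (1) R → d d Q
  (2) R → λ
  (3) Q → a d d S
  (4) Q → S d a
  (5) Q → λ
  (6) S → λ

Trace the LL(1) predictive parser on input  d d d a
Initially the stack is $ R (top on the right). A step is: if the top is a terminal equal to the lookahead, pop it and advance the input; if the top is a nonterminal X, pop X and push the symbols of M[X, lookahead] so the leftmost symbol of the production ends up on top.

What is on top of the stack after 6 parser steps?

a

step 1: stack=$ R  input=d d d a $  — expand R → d d Q
step 2: stack=$ Q d d  input=d d d a $  — match d
step 3: stack=$ Q d  input=d d a $  — match d
step 4: stack=$ Q  input=d a $  — expand Q → S d a
step 5: stack=$ a d S  input=d a $  — expand S → λ
step 6: stack=$ a d  input=d a $  — match d
Stack after step 6: $ a (top = a).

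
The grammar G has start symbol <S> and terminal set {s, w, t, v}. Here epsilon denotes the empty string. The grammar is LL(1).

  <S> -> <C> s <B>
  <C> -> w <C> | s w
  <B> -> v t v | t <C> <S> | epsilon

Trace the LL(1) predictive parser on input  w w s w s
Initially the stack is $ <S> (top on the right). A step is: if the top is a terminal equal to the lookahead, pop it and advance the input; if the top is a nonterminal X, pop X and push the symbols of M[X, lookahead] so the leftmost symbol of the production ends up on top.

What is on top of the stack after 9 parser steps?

     Stack          Input        Action
  1  $ <S>          w w s w s $  expand <S> -> <C> s <B>
  2  $ <B> s <C>    w w s w s $  expand <C> -> w <C>
  3  $ <B> s <C> w  w w s w s $  match w
  4  $ <B> s <C>    w s w s $    expand <C> -> w <C>
  5  $ <B> s <C> w  w s w s $    match w
  6  $ <B> s <C>    s w s $      expand <C> -> s w
  7  $ <B> s w s    s w s $      match s
  8  $ <B> s w      w s $        match w
  9  $ <B> s        s $          match s
Stack after step 9: $ <B> (top = <B>).

<B>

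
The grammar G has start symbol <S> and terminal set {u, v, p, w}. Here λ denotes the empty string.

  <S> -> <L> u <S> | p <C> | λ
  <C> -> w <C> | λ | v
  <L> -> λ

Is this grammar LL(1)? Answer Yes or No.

FIRST(<S>) = {λ, p, u}
FIRST(<C>) = {λ, v, w}
FIRST(<L>) = {λ}
FOLLOW(<S>) = {$}
FOLLOW(<C>) = {$}
FOLLOW(<L>) = {u}
Each cell of M receives at most one production.

Yes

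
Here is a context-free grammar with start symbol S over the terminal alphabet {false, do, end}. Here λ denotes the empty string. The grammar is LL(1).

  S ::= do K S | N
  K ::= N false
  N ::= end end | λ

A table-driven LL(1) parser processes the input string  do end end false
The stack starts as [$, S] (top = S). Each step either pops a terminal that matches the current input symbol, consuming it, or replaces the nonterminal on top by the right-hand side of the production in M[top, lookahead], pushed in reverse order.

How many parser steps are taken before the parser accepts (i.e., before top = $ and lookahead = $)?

9

step 1: stack=$ S  input=do end end false $  — expand S ::= do K S
step 2: stack=$ S K do  input=do end end false $  — match do
step 3: stack=$ S K  input=end end false $  — expand K ::= N false
step 4: stack=$ S false N  input=end end false $  — expand N ::= end end
step 5: stack=$ S false end end  input=end end false $  — match end
step 6: stack=$ S false end  input=end false $  — match end
step 7: stack=$ S false  input=false $  — match false
step 8: stack=$ S  input=$  — expand S ::= N
step 9: stack=$ N  input=$  — expand N ::= λ
Accept reached after 9 steps.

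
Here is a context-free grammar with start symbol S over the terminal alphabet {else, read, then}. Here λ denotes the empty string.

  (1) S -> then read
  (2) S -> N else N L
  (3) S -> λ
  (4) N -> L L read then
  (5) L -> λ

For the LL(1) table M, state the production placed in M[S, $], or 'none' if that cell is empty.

FIRST(L) = {λ}
FIRST(N) = {read}  (via L L read then)
FIRST(S) = {λ, read, then}  (via N else N L)
FOLLOW(S) includes $ since S is the start symbol.
FOLLOW(S): S appears on no right-hand side. Thus FOLLOW(S) = {$}.
For S -> then read: FIRST(then read) = {then}, so it goes in M[S, t] for t ∈ {then}.
For S -> N else N L: FIRST(N else N L) = {read}, so it goes in M[S, t] for t ∈ {read}.
For S -> λ: FIRST(λ) = {λ}, so it goes in M[S, t] for t ∈ {}; since λ ∈ FIRST, also for every t ∈ FOLLOW(S) = {$}.

S -> λ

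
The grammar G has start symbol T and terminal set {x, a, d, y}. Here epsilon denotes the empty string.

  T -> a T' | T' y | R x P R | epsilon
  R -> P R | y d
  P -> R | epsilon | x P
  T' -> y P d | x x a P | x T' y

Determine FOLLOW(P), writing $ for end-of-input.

FIRST(T') = {x, y}
FIRST(T) = {epsilon, a, x, y}  (via T' y, R x P R)
FIRST(R) = {x, y}  (via P R)
FIRST(P) = {epsilon, x, y}  (via R)
FOLLOW(T) includes $ since T is the start symbol.
FOLLOW(T): T appears on no right-hand side. Thus FOLLOW(T) = {$}.
FOLLOW(T'): in T->a T', the suffix after T' is empty, so FOLLOW(T') ⊇ FOLLOW(T) = {$}; in T->T' y, T' is followed by y with FIRST {y}; in T'->x T' y, T' is followed by y with FIRST {y}. Thus FOLLOW(T') = {$, y}.
FOLLOW(P): in T->R x P R, P is followed by R with FIRST {x, y}; in R->P R, P is followed by R with FIRST {x, y}; in P->x P, the suffix after P is empty (adds nothing new); in T'->y P d, P is followed by d with FIRST {d}; in T'->x x a P, the suffix after P is empty, so FOLLOW(P) ⊇ FOLLOW(T') = {$, y}. Thus FOLLOW(P) = {$, d, x, y}.
FOLLOW(R): in T->R x P R (occurrence 1), R is followed by x P R with FIRST {x}; in T->R x P R (occurrence 2), the suffix after R is empty, so FOLLOW(R) ⊇ FOLLOW(T) = {$}; in R->P R, the suffix after R is empty (adds nothing new); in P->R, the suffix after R is empty, so FOLLOW(R) ⊇ FOLLOW(P) = {$, d, x, y}. Thus FOLLOW(R) = {$, d, x, y}.

{$, d, x, y}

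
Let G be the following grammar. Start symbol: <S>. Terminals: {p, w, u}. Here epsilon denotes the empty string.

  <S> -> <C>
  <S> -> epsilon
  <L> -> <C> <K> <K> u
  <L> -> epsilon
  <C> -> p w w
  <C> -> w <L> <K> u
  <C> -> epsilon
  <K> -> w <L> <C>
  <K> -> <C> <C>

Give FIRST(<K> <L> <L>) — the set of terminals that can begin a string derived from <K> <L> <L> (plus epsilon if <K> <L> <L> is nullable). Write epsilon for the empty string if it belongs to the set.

FIRST(<C>) = {epsilon, p, w}
FIRST(<S>) = {epsilon, p, w}  (via <C>)
FIRST(<K>) = {epsilon, p, w}  (via <C> <C>)
FIRST(<L>) = {epsilon, p, u, w}  (via <C> <K> <K> u)
FIRST(<K> <L> <L>): take FIRST of each symbol in turn, carrying on past any symbol whose FIRST contains epsilon; result {epsilon, p, u, w}.

{epsilon, p, u, w}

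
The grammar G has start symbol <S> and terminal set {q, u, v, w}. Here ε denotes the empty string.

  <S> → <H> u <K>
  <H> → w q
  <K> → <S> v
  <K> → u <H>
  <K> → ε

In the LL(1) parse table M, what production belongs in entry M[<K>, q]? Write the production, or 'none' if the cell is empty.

none

FIRST(<H>): from <H>→w q we get {w}. So FIRST(<H>) = {w}.
FIRST(<S>): from <S>→<H> u <K> we get {w}. So FIRST(<S>) = {w}.
FIRST(<K>): from <K>→<S> v we get {w}; from <K>→u <H> we get {u}; from <K>→ε we get {ε}. So FIRST(<K>) = {ε, u, w}.
FOLLOW(<S>) includes $ since <S> is the start symbol.
FOLLOW(<S>): in <K>→<S> v, <S> is followed by v with FIRST {v}. Thus FOLLOW(<S>) = {$, v}.
FOLLOW(<K>): in <S>→<H> u <K>, the suffix after <K> is empty, so FOLLOW(<K>) ⊇ FOLLOW(<S>) = {$, v}. Thus FOLLOW(<K>) = {$, v}.
For <K> → <S> v: FIRST(<S> v) = {w}, so it goes in M[<K>, t] for t ∈ {w}.
For <K> → u <H>: FIRST(u <H>) = {u}, so it goes in M[<K>, t] for t ∈ {u}.
For <K> → ε: FIRST(ε) = {ε}, so it goes in M[<K>, t] for t ∈ {}; since ε ∈ FIRST, also for every t ∈ FOLLOW(<K>) = {$, v}.
None of these place a production in M[<K>, q].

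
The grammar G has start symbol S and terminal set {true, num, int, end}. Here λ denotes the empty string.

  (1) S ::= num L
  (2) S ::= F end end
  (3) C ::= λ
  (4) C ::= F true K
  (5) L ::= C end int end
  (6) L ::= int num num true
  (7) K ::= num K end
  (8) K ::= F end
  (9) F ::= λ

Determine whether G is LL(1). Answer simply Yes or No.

Yes

FIRST(S) = {end, num}
FIRST(C) = {λ, true}
FIRST(L) = {end, int, true}
FIRST(K) = {end, num}
FIRST(F) = {λ}
FOLLOW(S) = {$}
FOLLOW(C) = {end}
FOLLOW(L) = {$}
FOLLOW(K) = {end}
FOLLOW(F) = {end, true}
Each cell of M receives at most one production.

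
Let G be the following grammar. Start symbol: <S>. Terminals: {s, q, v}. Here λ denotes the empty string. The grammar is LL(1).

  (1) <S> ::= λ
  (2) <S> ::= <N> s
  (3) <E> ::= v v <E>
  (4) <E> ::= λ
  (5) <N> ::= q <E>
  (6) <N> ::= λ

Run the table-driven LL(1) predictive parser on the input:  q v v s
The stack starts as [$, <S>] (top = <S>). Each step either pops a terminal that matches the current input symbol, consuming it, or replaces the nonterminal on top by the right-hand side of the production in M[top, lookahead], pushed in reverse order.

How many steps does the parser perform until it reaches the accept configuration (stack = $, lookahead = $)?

8

step 1: stack=$ <S>  input=q v v s $  — expand <S> ::= <N> s
step 2: stack=$ s <N>  input=q v v s $  — expand <N> ::= q <E>
step 3: stack=$ s <E> q  input=q v v s $  — match q
step 4: stack=$ s <E>  input=v v s $  — expand <E> ::= v v <E>
step 5: stack=$ s <E> v v  input=v v s $  — match v
step 6: stack=$ s <E> v  input=v s $  — match v
step 7: stack=$ s <E>  input=s $  — expand <E> ::= λ
step 8: stack=$ s  input=s $  — match s
Accept reached after 8 steps.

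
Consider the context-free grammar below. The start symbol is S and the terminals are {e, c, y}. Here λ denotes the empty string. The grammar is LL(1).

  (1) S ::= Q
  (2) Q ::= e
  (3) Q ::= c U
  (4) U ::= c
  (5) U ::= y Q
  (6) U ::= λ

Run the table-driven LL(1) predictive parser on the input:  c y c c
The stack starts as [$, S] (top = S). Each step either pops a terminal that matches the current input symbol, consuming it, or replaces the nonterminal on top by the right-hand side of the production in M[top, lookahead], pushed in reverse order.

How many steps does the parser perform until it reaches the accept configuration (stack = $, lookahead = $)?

     Stack  Input      Action
  1  $ S    c y c c $  expand S ::= Q
  2  $ Q    c y c c $  expand Q ::= c U
  3  $ U c  c y c c $  match c
  4  $ U    y c c $    expand U ::= y Q
  5  $ Q y  y c c $    match y
  6  $ Q    c c $      expand Q ::= c U
  7  $ U c  c c $      match c
  8  $ U    c $        expand U ::= c
  9  $ c    c $        match c
Accept reached after 9 steps.

9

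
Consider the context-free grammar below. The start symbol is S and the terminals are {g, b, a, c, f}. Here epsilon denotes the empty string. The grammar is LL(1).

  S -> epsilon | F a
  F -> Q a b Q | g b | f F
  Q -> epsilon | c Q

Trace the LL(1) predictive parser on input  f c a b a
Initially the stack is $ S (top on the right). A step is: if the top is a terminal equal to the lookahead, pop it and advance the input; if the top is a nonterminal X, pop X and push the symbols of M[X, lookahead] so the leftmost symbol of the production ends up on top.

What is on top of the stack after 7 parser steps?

     Stack          Input        Action
  1  $ S            f c a b a $  expand S -> F a
  2  $ a F          f c a b a $  expand F -> f F
  3  $ a F f        f c a b a $  match f
  4  $ a F          c a b a $    expand F -> Q a b Q
  5  $ a Q b a Q    c a b a $    expand Q -> c Q
  6  $ a Q b a Q c  c a b a $    match c
  7  $ a Q b a Q    a b a $      expand Q -> epsilon
Stack after step 7: $ a Q b a (top = a).

a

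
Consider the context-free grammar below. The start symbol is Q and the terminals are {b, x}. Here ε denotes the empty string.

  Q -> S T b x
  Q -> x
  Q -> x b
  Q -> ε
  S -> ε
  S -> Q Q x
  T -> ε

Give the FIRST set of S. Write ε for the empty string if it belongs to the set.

FIRST(T): from T->ε we get {ε}. So FIRST(T) = {ε}.
FIRST(Q): from Q->S T b x we get {b, x}; from Q->x we get {x}; from Q->x b we get {x}; from Q->ε we get {ε}. So FIRST(Q) = {ε, b, x}.
FIRST(S): from S->ε we get {ε}; from S->Q Q x we get {b, x}. So FIRST(S) = {ε, b, x}.

{ε, b, x}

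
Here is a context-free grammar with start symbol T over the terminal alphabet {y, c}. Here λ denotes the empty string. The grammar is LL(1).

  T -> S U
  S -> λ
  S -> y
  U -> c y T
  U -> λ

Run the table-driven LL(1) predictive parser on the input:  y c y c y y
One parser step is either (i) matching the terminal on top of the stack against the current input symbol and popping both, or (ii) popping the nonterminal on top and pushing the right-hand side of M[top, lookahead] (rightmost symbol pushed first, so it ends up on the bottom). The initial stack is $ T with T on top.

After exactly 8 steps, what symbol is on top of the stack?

     Stack    Input          Action
  1  $ T      y c y c y y $  expand T -> S U
  2  $ U S    y c y c y y $  expand S -> y
  3  $ U y    y c y c y y $  match y
  4  $ U      c y c y y $    expand U -> c y T
  5  $ T y c  c y c y y $    match c
  6  $ T y    y c y y $      match y
  7  $ T      c y y $        expand T -> S U
  8  $ U S    c y y $        expand S -> λ
Stack after step 8: $ U (top = U).

U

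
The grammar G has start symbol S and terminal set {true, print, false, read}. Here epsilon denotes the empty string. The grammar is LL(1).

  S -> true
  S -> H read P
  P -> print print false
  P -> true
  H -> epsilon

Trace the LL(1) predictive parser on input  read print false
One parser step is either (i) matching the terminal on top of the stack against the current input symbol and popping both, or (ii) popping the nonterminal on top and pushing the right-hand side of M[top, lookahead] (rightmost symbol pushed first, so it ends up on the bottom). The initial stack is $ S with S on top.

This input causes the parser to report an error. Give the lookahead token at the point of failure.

step 1: stack=$ S  input=read print false $  — expand S -> H read P
step 2: stack=$ P read H  input=read print false $  — expand H -> epsilon
step 3: stack=$ P read  input=read print false $  — match read
step 4: stack=$ P  input=print false $  — expand P -> print print false
step 5: stack=$ false print print  input=print false $  — match print
step 6: stack=$ false print  input=false $  — error: top is terminal print but lookahead is false

false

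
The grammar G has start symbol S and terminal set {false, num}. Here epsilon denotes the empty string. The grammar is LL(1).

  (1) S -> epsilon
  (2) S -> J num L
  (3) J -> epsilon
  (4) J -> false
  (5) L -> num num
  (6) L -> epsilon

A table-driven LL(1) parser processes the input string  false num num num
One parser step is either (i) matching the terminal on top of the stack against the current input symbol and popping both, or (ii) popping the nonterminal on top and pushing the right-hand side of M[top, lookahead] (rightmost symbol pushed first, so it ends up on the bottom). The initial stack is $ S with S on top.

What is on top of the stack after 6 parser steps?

num

step 1: stack=$ S  input=false num num num $  — expand S -> J num L
step 2: stack=$ L num J  input=false num num num $  — expand J -> false
step 3: stack=$ L num false  input=false num num num $  — match false
step 4: stack=$ L num  input=num num num $  — match num
step 5: stack=$ L  input=num num $  — expand L -> num num
step 6: stack=$ num num  input=num num $  — match num
Stack after step 6: $ num (top = num).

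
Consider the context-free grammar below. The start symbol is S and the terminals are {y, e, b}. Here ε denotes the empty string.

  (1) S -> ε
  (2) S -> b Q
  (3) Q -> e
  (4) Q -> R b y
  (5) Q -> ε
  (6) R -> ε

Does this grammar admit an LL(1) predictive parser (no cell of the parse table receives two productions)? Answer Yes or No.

Yes

FIRST(S) = {ε, b}
FIRST(Q) = {ε, b, e}
FIRST(R) = {ε}
FOLLOW(S) = {$}
FOLLOW(Q) = {$}
FOLLOW(R) = {b}
Each cell of M receives at most one production.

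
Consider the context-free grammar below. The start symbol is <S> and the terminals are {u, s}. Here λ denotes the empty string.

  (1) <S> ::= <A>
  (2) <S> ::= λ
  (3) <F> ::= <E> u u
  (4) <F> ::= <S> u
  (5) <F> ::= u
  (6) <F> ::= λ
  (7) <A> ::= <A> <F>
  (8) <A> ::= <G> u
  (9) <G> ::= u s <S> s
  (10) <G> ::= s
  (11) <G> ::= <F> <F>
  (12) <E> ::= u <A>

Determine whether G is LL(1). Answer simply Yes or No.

No

FIRST(<S>) = {λ, s, u}
FIRST(<F>) = {λ, s, u}
FIRST(<A>) = {s, u}
FIRST(<G>) = {λ, s, u}
FIRST(<E>) = {u}
FOLLOW(<S>) = {$, s, u}
FOLLOW(<F>) = {$, s, u}
FOLLOW(<A>) = {$, s, u}
FOLLOW(<G>) = {u}
FOLLOW(<E>) = {u}
Cell M[<A>, s] receives both <A> ::= <A> <F> and <A> ::= <G> u — the grammar is not LL(1).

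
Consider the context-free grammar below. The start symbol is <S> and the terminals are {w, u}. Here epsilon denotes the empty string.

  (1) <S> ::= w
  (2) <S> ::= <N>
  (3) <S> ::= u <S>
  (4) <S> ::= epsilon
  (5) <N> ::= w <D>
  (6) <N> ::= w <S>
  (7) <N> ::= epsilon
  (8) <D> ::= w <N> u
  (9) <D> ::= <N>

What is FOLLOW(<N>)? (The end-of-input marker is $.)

FIRST(<N>) = {epsilon, w}
FIRST(<S>) = {epsilon, u, w}  (via <N>)
FIRST(<D>) = {epsilon, w}  (via <N>)
FOLLOW(<S>) includes $ since <S> is the start symbol.
FOLLOW(<S>): in <S>::=u <S>, the suffix after <S> is empty (adds nothing new); in <N>::=w <S>, the suffix after <S> is empty, so FOLLOW(<S>) ⊇ FOLLOW(<N>) = {$, u}. Thus FOLLOW(<S>) = {$, u}.
FOLLOW(<N>): in <S>::=<N>, the suffix after <N> is empty, so FOLLOW(<N>) ⊇ FOLLOW(<S>) = {$, u}; in <D>::=w <N> u, <N> is followed by u with FIRST {u}; in <D>::=<N>, the suffix after <N> is empty, so FOLLOW(<N>) ⊇ FOLLOW(<D>) = {$, u}. Thus FOLLOW(<N>) = {$, u}.
FOLLOW(<D>): in <N>::=w <D>, the suffix after <D> is empty, so FOLLOW(<D>) ⊇ FOLLOW(<N>) = {$, u}. Thus FOLLOW(<D>) = {$, u}.

{$, u}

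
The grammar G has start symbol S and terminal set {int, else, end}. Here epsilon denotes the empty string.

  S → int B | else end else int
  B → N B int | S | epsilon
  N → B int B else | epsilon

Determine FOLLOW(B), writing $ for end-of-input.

FIRST(S): from S→int B we get {int}; from S→else end else int we get {else}. So FIRST(S) = {else, int}.
FIRST(B): from B→N B int we get {else, int}; from B→S we get {else, int}; from B→epsilon we get {epsilon}. So FIRST(B) = {epsilon, else, int}.
FIRST(N): from N→B int B else we get {else, int}; from N→epsilon we get {epsilon}. So FIRST(N) = {epsilon, else, int}.
FOLLOW(S) includes $ since S is the start symbol.
FOLLOW(N): in B→N B int, N is followed by B int with FIRST {else, int}. Thus FOLLOW(N) = {else, int}.
FOLLOW(S): in B→S, the suffix after S is empty, so FOLLOW(S) ⊇ FOLLOW(B) = {$, else, int}. Thus FOLLOW(S) = {$, else, int}.
FOLLOW(B): in S→int B, the suffix after B is empty, so FOLLOW(B) ⊇ FOLLOW(S) = {$, else, int}; in B→N B int, B is followed by int with FIRST {int}; in N→B int B else (occurrence 1), B is followed by int B else with FIRST {int}; in N→B int B else (occurrence 2), B is followed by else with FIRST {else}. Thus FOLLOW(B) = {$, else, int}.

{$, else, int}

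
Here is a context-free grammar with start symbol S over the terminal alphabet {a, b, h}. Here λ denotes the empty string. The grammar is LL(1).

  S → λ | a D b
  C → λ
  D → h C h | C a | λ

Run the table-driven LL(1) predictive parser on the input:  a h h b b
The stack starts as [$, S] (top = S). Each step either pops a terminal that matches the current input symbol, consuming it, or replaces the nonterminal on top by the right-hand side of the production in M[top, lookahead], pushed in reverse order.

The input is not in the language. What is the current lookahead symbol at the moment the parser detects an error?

b

step 1: stack=$ S  input=a h h b b $  — expand S → a D b
step 2: stack=$ b D a  input=a h h b b $  — match a
step 3: stack=$ b D  input=h h b b $  — expand D → h C h
step 4: stack=$ b h C h  input=h h b b $  — match h
step 5: stack=$ b h C  input=h b b $  — expand C → λ
step 6: stack=$ b h  input=h b b $  — match h
step 7: stack=$ b  input=b b $  — match b
step 8: stack=$  input=b $  — error: stack empty but input remains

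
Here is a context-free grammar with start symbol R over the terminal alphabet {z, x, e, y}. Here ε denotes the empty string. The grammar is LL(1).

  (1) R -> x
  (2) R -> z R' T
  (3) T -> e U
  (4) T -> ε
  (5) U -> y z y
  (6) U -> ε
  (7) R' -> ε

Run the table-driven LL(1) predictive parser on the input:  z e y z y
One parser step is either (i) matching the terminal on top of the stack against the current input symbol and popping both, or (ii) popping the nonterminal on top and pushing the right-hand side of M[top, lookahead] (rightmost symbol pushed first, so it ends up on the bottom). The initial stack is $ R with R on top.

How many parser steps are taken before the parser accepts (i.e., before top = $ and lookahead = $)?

step 1: stack=$ R  input=z e y z y $  — expand R -> z R' T
step 2: stack=$ T R' z  input=z e y z y $  — match z
step 3: stack=$ T R'  input=e y z y $  — expand R' -> ε
step 4: stack=$ T  input=e y z y $  — expand T -> e U
step 5: stack=$ U e  input=e y z y $  — match e
step 6: stack=$ U  input=y z y $  — expand U -> y z y
step 7: stack=$ y z y  input=y z y $  — match y
step 8: stack=$ y z  input=z y $  — match z
step 9: stack=$ y  input=y $  — match y
Accept reached after 9 steps.

9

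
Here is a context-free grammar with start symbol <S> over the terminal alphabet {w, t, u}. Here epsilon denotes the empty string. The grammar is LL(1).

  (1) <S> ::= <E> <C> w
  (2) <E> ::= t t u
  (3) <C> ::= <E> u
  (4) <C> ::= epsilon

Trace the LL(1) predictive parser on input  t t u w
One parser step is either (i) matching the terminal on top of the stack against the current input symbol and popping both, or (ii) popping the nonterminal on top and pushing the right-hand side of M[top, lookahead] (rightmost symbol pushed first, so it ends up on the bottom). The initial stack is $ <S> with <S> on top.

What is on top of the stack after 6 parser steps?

w

     Stack          Input      Action
  1  $ <S>          t t u w $  expand <S> ::= <E> <C> w
  2  $ w <C> <E>    t t u w $  expand <E> ::= t t u
  3  $ w <C> u t t  t t u w $  match t
  4  $ w <C> u t    t u w $    match t
  5  $ w <C> u      u w $      match u
  6  $ w <C>        w $        expand <C> ::= epsilon
Stack after step 6: $ w (top = w).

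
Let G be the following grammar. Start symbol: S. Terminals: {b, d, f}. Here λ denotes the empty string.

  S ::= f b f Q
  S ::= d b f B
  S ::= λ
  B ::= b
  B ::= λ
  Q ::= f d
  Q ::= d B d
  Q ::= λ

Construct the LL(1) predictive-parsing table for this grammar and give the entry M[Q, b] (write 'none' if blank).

FIRST(S): from S::=f b f Q we get {f}; from S::=d b f B we get {d}; from S::=λ we get {λ}. So FIRST(S) = {λ, d, f}.
FIRST(B): from B::=b we get {b}; from B::=λ we get {λ}. So FIRST(B) = {λ, b}.
FIRST(Q): from Q::=f d we get {f}; from Q::=d B d we get {d}; from Q::=λ we get {λ}. So FIRST(Q) = {λ, d, f}.
FOLLOW(S) includes $ since S is the start symbol.
FOLLOW(S): S appears on no right-hand side. Thus FOLLOW(S) = {$}.
FOLLOW(Q): in S::=f b f Q, the suffix after Q is empty, so FOLLOW(Q) ⊇ FOLLOW(S) = {$}. Thus FOLLOW(Q) = {$}.
For Q ::= f d: FIRST(f d) = {f}, so it goes in M[Q, t] for t ∈ {f}.
For Q ::= d B d: FIRST(d B d) = {d}, so it goes in M[Q, t] for t ∈ {d}.
For Q ::= λ: FIRST(λ) = {λ}, so it goes in M[Q, t] for t ∈ {}; since λ ∈ FIRST, also for every t ∈ FOLLOW(Q) = {$}.
None of these place a production in M[Q, b].

none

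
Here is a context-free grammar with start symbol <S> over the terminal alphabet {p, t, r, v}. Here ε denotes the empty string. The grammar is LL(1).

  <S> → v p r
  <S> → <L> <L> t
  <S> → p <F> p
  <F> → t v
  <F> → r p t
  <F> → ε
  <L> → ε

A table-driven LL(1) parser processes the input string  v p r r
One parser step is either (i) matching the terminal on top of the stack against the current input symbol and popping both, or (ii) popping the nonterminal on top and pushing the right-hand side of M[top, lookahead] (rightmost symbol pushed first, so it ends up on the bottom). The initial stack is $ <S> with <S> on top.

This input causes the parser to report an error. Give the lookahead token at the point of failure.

r

step 1: stack=$ <S>  input=v p r r $  — expand <S> → v p r
step 2: stack=$ r p v  input=v p r r $  — match v
step 3: stack=$ r p  input=p r r $  — match p
step 4: stack=$ r  input=r r $  — match r
step 5: stack=$  input=r $  — error: stack empty but input remains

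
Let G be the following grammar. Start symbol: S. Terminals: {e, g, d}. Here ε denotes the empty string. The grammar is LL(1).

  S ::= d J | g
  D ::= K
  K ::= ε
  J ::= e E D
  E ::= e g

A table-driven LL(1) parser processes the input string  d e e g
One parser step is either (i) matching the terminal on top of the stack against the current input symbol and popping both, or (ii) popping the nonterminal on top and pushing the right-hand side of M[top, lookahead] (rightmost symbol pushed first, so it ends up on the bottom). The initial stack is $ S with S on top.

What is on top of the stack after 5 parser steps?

     Stack    Input      Action
  1  $ S      d e e g $  expand S ::= d J
  2  $ J d    d e e g $  match d
  3  $ J      e e g $    expand J ::= e E D
  4  $ D E e  e e g $    match e
  5  $ D E    e g $      expand E ::= e g
Stack after step 5: $ D g e (top = e).

e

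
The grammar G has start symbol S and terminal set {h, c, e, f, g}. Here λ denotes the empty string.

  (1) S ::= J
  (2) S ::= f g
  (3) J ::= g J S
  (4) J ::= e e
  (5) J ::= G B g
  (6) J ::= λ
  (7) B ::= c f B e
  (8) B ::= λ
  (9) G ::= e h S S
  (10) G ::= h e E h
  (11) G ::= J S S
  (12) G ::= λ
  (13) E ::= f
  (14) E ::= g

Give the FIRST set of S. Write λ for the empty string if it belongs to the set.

{λ, c, e, f, g, h}

FIRST(B) = {λ, c}
FIRST(E) = {f, g}
FIRST(S) = {λ, c, e, f, g, h}  (via J)
FIRST(J) = {λ, c, e, f, g, h}  (via G B g)
FIRST(G) = {λ, c, e, f, g, h}  (via J S S)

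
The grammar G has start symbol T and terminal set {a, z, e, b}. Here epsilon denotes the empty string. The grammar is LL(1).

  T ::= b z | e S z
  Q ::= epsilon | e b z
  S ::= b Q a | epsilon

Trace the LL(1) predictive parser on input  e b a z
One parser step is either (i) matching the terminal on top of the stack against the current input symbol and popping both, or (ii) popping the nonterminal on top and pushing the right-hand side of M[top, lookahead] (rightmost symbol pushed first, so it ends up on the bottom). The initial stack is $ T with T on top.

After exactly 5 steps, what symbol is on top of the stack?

     Stack      Input      Action
  1  $ T        e b a z $  expand T ::= e S z
  2  $ z S e    e b a z $  match e
  3  $ z S      b a z $    expand S ::= b Q a
  4  $ z a Q b  b a z $    match b
  5  $ z a Q    a z $      expand Q ::= epsilon
Stack after step 5: $ z a (top = a).

a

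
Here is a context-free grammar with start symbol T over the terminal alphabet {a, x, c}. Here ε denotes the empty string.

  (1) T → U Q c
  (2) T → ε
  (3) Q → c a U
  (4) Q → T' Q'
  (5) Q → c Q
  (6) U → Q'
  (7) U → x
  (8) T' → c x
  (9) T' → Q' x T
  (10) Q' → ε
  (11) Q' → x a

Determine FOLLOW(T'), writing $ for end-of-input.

FIRST(Q'): from Q'→ε we get {ε}; from Q'→x a we get {x}. So FIRST(Q') = {ε, x}.
FIRST(U): from U→Q' we get {ε, x}; from U→x we get {x}. So FIRST(U) = {ε, x}.
FIRST(T'): from T'→c x we get {c}; from T'→Q' x T we get {x}. So FIRST(T') = {c, x}.
FIRST(Q): from Q→c a U we get {c}; from Q→T' Q' we get {c, x}; from Q→c Q we get {c}. So FIRST(Q) = {c, x}.
FIRST(T): from T→U Q c we get {c, x}; from T→ε we get {ε}. So FIRST(T) = {ε, c, x}.
FOLLOW(T) includes $ since T is the start symbol.
FOLLOW(Q): in T→U Q c, Q is followed by c with FIRST {c}; in Q→c Q, the suffix after Q is empty (adds nothing new). Thus FOLLOW(Q) = {c}.
FOLLOW(U): in T→U Q c, U is followed by Q c with FIRST {c, x}; in Q→c a U, the suffix after U is empty, so FOLLOW(U) ⊇ FOLLOW(Q) = {c}. Thus FOLLOW(U) = {c, x}.
FOLLOW(T'): in Q→T' Q', T' is followed by Q' with FIRST {ε, x}; in Q→T' Q', the suffix after T' is nullable, so FOLLOW(T') ⊇ FOLLOW(Q) = {c}. Thus FOLLOW(T') = {c, x}.
FOLLOW(T): in T'→Q' x T, the suffix after T is empty, so FOLLOW(T) ⊇ FOLLOW(T') = {c, x}. Thus FOLLOW(T) = {$, c, x}.
FOLLOW(Q'): in Q→T' Q', the suffix after Q' is empty, so FOLLOW(Q') ⊇ FOLLOW(Q) = {c}; in U→Q', the suffix after Q' is empty, so FOLLOW(Q') ⊇ FOLLOW(U) = {c, x}; in T'→Q' x T, Q' is followed by x T with FIRST {x}. Thus FOLLOW(Q') = {c, x}.

{c, x}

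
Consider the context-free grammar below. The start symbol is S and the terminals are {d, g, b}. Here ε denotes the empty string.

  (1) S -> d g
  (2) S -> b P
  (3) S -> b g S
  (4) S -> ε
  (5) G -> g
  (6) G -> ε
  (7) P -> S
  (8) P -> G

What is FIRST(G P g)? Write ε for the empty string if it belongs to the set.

FIRST(S) = {ε, b, d}
FIRST(G) = {ε, g}
FIRST(P) = {ε, b, d, g}  (via S, G)
FIRST(G P g): take FIRST of each symbol in turn, carrying on past any symbol whose FIRST contains ε; result {b, d, g}.

{b, d, g}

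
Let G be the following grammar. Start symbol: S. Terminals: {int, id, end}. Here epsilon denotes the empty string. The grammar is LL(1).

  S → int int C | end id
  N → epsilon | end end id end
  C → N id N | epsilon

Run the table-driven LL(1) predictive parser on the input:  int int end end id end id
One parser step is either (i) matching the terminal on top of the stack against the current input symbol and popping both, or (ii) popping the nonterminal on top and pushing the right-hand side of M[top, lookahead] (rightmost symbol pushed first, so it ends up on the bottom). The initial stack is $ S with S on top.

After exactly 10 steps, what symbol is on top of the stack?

N

      Stack                  Input                        Action
   1  $ S                    int int end end id end id $  expand S → int int C
   2  $ C int int            int int end end id end id $  match int
   3  $ C int                int end end id end id $      match int
   4  $ C                    end end id end id $          expand C → N id N
   5  $ N id N               end end id end id $          expand N → end end id end
   6  $ N id end id end end  end end id end id $          match end
   7  $ N id end id end      end id end id $              match end
   8  $ N id end id          id end id $                  match id
   9  $ N id end             end id $                     match end
  10  $ N id                 id $                         match id
Stack after step 10: $ N (top = N).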